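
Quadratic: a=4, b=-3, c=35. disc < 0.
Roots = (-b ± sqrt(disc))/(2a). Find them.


disc = (-3)^2 - 4*4*35 = 9 - 560 = -551
sqrt(|disc|) = sqrt(551) = 23.4734
Real part = 3/(2*4) = 0.3750
Imag part = 23.4734/(2*4) = 2.9342

0.3750 ± 2.9342i


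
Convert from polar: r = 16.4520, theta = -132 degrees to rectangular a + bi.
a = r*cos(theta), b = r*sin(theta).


a = 16.4520*cos(-132°) = 16.4520*(-0.66913) = -11.0085
b = 16.4520*sin(-132°) = 16.4520*(-0.743145) = -12.2262

-11.0085 - 12.2262i


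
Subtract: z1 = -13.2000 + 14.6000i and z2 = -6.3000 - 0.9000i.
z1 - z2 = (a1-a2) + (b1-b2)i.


Real: -13.2 + 6.3 = -6.9
Imag: 14.6 + 0.9 = 15.5

-6.9000 + 15.5000i


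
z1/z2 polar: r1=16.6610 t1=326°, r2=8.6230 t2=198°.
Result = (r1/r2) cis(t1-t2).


r = 16.6610 / 8.6230 = 1.9322
theta = 326° - 198° = 128° = 128° (mod 360)

1.9322 cis(128°)


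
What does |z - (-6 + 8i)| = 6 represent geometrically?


|z - z0| = r is a circle with center z0 and radius r.
Center = (-6, 8), radius = 6

Circle with center (-6, 8) and radius 6


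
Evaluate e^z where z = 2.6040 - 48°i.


e^2.6040 = 13.5177
cos(-48°) = 0.66913
sin(-48°) = -0.743145
Real = 13.5177*0.66913 = 9.0451
Imag = 13.5177*(-0.743145) = -10.0456

9.0451 - 10.0456i


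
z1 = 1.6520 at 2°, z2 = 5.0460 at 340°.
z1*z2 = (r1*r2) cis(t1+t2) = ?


r = 1.6520 * 5.0460 = 8.3360
theta = 2° + 340° = 342° = 342° (mod 360)

8.3360 cis(342°)


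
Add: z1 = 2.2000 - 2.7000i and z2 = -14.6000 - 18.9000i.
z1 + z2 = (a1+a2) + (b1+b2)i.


Real: 2.2 - 14.6 = -12.4
Imag: -2.7 - 18.9 = -21.6

-12.4000 - 21.6000i


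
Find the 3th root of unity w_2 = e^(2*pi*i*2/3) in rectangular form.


Angle = 360*2/3 = 240°
a = cos(240°) = -0.5000
b = sin(240°) = -0.8660

-0.5000 - 0.8660i


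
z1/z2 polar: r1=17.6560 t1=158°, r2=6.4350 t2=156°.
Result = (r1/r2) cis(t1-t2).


r = 17.6560 / 6.4350 = 2.7437
theta = 158° - 156° = 2° = 2° (mod 360)

2.7437 cis(2°)


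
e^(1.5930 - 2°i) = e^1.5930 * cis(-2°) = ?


e^1.5930 = 4.9185
cos(-2°) = 0.9994
sin(-2°) = -0.0349
Real = 4.9185*0.9994 = 4.9155
Imag = 4.9185*(-0.0349) = -0.1717

4.9155 - 0.1717i


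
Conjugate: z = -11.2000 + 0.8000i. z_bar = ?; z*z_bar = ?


z_bar = -11.2000 - 0.8000i
z*z_bar = (-11.2)^2 + 0.8^2 = 125.44 + 0.64 = 126.08

z_bar = -11.2000 - 0.8000i, z*z_bar = 126.08


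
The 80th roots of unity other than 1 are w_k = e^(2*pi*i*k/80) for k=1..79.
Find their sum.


With w = e^(2*pi*i/80), all 80 of the 80th roots of unity w^0 = 1, w, ..., w^(79) sum to 0: 1 + w + ... + w^(79) = (1 - w^80)/(1 - w) = 0 since w^80 = 1, w ≠ 1.
Removing the root 1: w + w^2 + ... + w^(79) = 0 - 1 = -1

Sum = -1


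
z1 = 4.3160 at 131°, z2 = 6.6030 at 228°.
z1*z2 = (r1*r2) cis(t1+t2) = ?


r = 4.3160 * 6.6030 = 28.4985
theta = 131° + 228° = 359° = 359° (mod 360)

28.4985 cis(359°)


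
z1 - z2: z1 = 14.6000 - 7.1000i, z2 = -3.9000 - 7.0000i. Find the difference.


Real: 14.6 + 3.9 = 18.5
Imag: -7.1 + 7 = -0.1

18.5000 - 0.1000i


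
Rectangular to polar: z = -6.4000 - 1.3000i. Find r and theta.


r = sqrt(40.96+1.69) = sqrt(42.65) = 6.5307
theta = atan2(-1.3, -6.4) = -168.5180 degrees

r = 6.5307, theta = -168.5180 degrees


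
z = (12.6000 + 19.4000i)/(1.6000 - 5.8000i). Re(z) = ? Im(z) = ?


Multiply by conjugate: (12.6000 + 19.4000i)(1.6000 + 5.8000i) / (1.6^2 + (-5.8)^2)
Numerator real = 12.6*1.6 + 19.4*(-5.8) = -92.36
Numerator imag = 19.4*1.6 - 12.6*(-5.8) = 104.12
Denominator = 36.2
Re(z) = -92.36/36.2 = -2.5514
Im(z) = 104.12/36.2 = 2.8762

Re(z) = -2.5514, Im(z) = 2.8762


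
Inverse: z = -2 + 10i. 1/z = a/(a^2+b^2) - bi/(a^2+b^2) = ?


|z|^2 = 4+100 = 104
1/z = (-2 - 10i)/104

1/z = -0.0192 - 0.0962i


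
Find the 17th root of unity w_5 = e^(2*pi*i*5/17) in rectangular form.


Angle = 360*5/17 = 105.8824°
a = cos(105.8824°) = -0.2737
b = sin(105.8824°) = 0.9618

-0.2737 + 0.9618i


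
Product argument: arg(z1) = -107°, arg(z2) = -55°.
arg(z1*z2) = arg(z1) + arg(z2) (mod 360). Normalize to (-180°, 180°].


arg(z1*z2) = -107° - 55° = -162°
Normalized to (-180°, 180°]: -162°

-162°


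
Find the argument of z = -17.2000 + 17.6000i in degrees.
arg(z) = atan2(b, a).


Re = -17.2, Im = 17.6
arg = atan2(17.6, -17.2) = 134.3415 degrees

arg(z) = 134.3415 degrees


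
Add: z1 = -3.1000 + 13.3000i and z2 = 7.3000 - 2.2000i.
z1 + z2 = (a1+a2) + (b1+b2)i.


Real: -3.1 + 7.3 = 4.2
Imag: 13.3 - 2.2 = 11.1

4.2000 + 11.1000i


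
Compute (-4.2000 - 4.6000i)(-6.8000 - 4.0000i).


Real = -4.2*(-6.8) - (-4.6)*(-4) = 28.56 - 18.4 = 10.16
Imag = -4.2*(-4) - (6.8)*(-4.6) = 16.8 + 31.28 = 48.08

10.1600 + 48.0800i


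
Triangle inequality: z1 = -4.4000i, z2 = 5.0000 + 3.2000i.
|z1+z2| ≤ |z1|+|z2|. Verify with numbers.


|z1| = sqrt(0^2 + (-4.4)^2) = sqrt(19.36) = 4.4000
|z2| = sqrt(5^2 + 3.2^2) = sqrt(35.24) = 5.9363
z1+z2 = 5.0000 - 1.2000i
|z1+z2| = sqrt(26.44) = 5.1420
|z1|+|z2| = 4.4000 + 5.9363 = 10.3363

|z1+z2| = 5.1420 ≤ |z1|+|z2| = 10.3363 (verified)


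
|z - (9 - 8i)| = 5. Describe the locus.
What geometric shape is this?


|z - z0| = r is a circle with center z0 and radius r.
Center = (9, -8), radius = 5

Circle with center (9, -8) and radius 5


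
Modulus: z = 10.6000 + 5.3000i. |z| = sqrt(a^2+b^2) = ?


|z| = sqrt(10.6^2 + 5.3^2) = sqrt(112.36 + 28.09) = sqrt(140.45) = 11.8512

|z| = 11.8512


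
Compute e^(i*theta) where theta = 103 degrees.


cos(103°) = -0.2250
sin(103°) = 0.9744

e^(i*103°) = -0.2250 + 0.9744i


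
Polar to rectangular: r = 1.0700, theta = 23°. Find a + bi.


a = 1.0700*cos(23°) = 1.0700*0.9205 = 0.9849
b = 1.0700*sin(23°) = 1.0700*0.39073 = 0.4181

0.9849 + 0.4181i


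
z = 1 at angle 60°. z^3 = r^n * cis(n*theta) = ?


r^3 = 1^3 = 1
n*theta = 3*60° = 180° = 180° (mod 360)
a = 1*cos(180°) = -1.0000
b = 1*sin(180°) = 0

1 cis(180°) = -1.0000 + 0i


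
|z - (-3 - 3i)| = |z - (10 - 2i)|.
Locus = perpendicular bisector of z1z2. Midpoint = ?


Equal distances means the locus is the perpendicular bisector of z1 and z2.
Midpoint = ((-3+10)/2, (-3+(-2))/2) = (3.5000, -2.5000)

Perpendicular bisector through (3.5000, -2.5000)


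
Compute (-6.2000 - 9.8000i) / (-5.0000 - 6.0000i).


Conjugate of z2 = -5.0000 + 6.0000i
Numerator: (-6.2000 - 9.8000i)(-5.0000 + 6.0000i) = 89.8000 + 11.8000i
Denominator: (-5)^2 + (-6)^2 = 61
Result = (89.8000 + 11.8000i)/61

1.4721 + 0.1934i


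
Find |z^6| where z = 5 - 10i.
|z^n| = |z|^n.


|z| = sqrt(25+100) = sqrt(125) = 11.1803
|z^6| = |z|^6 = (sqrt(125))^6 = 125^3 = 1953125

|z^6| = 1953125


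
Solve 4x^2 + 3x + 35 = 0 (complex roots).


disc = 3^2 - 4*4*35 = 9 - 560 = -551
sqrt(|disc|) = sqrt(551) = 23.4734
Real part = -3/(2*4) = -0.3750
Imag part = 23.4734/(2*4) = 2.9342

-0.3750 ± 2.9342i


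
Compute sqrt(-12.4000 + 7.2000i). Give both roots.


|z| = sqrt(153.76+51.84) = 14.3388
sqrt((|z|+a)/2) = sqrt((14.3388+(-12.4))/2) = sqrt(0.9694) = 0.9846
sqrt((|z|-a)/2) = sqrt((14.3388-(-12.4))/2) = sqrt(13.3694) = 3.6564

±(0.9846 + 3.6564i) i.e. 0.9846 + 3.6564i and -0.9846 - 3.6564i


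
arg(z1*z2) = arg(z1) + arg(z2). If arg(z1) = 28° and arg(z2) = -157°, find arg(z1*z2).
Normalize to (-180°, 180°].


arg(z1*z2) = 28° - 157° = -129°
Normalized to (-180°, 180°]: -129°

-129°


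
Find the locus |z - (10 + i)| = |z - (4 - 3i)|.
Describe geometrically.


Equal distances means the locus is the perpendicular bisector of z1 and z2.
Midpoint = ((10+4)/2, (1+(-3))/2) = (7.0000, -1.0000)

Perpendicular bisector through (7.0000, -1.0000)


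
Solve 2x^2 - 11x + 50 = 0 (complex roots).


disc = (-11)^2 - 4*2*50 = 121 - 400 = -279
sqrt(|disc|) = sqrt(279) = 16.7033
Real part = 11/(2*2) = 2.7500
Imag part = 16.7033/(2*2) = 4.1758

2.7500 ± 4.1758i


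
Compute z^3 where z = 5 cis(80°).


r^3 = 5^3 = 125
n*theta = 3*80° = 240° = 240° (mod 360)
a = 125*cos(240°) = -62.5000
b = 125*sin(240°) = -108.2532

125 cis(240°) = -62.5000 - 108.2532i


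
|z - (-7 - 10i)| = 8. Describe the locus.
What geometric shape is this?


|z - z0| = r is a circle with center z0 and radius r.
Center = (-7, -10), radius = 8

Circle with center (-7, -10) and radius 8


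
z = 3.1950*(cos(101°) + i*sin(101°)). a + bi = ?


a = 3.1950*cos(101°) = 3.1950*(-0.1908) = -0.6096
b = 3.1950*sin(101°) = 3.1950*0.98163 = 3.1363

-0.6096 + 3.1363i


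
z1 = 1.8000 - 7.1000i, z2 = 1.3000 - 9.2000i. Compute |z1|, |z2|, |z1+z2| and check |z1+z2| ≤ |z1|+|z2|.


|z1| = sqrt(1.8^2 + (-7.1)^2) = sqrt(53.65) = 7.3246
|z2| = sqrt(1.3^2 + (-9.2)^2) = sqrt(86.33) = 9.2914
z1+z2 = 3.1000 - 16.3000i
|z1+z2| = sqrt(275.3) = 16.5922
|z1|+|z2| = 7.3246 + 9.2914 = 16.6160

|z1+z2| = 16.5922 ≤ |z1|+|z2| = 16.6160 (verified)


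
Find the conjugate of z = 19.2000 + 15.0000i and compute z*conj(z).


z_bar = 19.2000 - 15.0000i
z*z_bar = 19.2^2 + 15^2 = 368.64 + 225 = 593.64

z_bar = 19.2000 - 15.0000i, z*z_bar = 593.64


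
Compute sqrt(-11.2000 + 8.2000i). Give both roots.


|z| = sqrt(125.44+67.24) = 13.8809
sqrt((|z|+a)/2) = sqrt((13.8809+(-11.2))/2) = sqrt(1.3405) = 1.1578
sqrt((|z|-a)/2) = sqrt((13.8809-(-11.2))/2) = sqrt(12.5405) = 3.5413

±(1.1578 + 3.5413i) i.e. 1.1578 + 3.5413i and -1.1578 - 3.5413i


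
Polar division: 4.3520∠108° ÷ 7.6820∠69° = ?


r = 4.3520 / 7.6820 = 0.5665
theta = 108° - 69° = 39° = 39° (mod 360)

0.5665 cis(39°)


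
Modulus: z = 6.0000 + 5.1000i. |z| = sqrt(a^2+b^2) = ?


|z| = sqrt(6^2 + 5.1^2) = sqrt(36 + 26.01) = sqrt(62.01) = 7.8746

|z| = 7.8746


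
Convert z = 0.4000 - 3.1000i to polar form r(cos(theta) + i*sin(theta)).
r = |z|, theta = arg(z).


r = sqrt(0.16+9.61) = sqrt(9.77) = 3.1257
theta = atan2(-3.1, 0.4) = -82.6476 degrees

r = 3.1257, theta = -82.6476 degrees


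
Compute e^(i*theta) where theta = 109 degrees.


cos(109°) = -0.3256
sin(109°) = 0.9455

e^(i*109°) = -0.3256 + 0.9455i


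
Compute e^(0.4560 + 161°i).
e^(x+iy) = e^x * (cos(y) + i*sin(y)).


e^0.4560 = 1.5778
cos(161°) = -0.9455
sin(161°) = 0.3256
Real = 1.5778*(-0.9455) = -1.4918
Imag = 1.5778*0.3256 = 0.5137

-1.4918 + 0.5137i


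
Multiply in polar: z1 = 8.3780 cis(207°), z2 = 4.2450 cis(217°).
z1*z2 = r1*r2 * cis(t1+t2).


r = 8.3780 * 4.2450 = 35.5646
theta = 207° + 217° = 424° = 64° (mod 360)

35.5646 cis(64°)


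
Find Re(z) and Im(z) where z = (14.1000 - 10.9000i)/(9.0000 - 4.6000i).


Multiply by conjugate: (14.1000 - 10.9000i)(9.0000 + 4.6000i) / (9^2 + (-4.6)^2)
Numerator real = 14.1*9 - (10.9)*(-4.6) = 177.04
Numerator imag = -10.9*9 - 14.1*(-4.6) = -33.24
Denominator = 102.16
Re(z) = 177.04/102.16 = 1.7330
Im(z) = -33.24/102.16 = -0.3254

Re(z) = 1.7330, Im(z) = -0.3254


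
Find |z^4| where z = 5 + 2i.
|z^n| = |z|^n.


|z| = sqrt(25+4) = sqrt(29) = 5.3852
|z^4| = |z|^4 = (sqrt(29))^4 = 29^2 = 841

|z^4| = 841


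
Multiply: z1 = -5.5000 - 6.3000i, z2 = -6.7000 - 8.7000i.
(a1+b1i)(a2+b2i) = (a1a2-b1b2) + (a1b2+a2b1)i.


Real = -5.5*(-6.7) - (-6.3)*(-8.7) = 36.85 - 54.81 = -17.96
Imag = -5.5*(-8.7) - (6.7)*(-6.3) = 47.85 + 42.21 = 90.06

-17.9600 + 90.0600i


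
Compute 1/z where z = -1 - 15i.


|z|^2 = 1+225 = 226
1/z = (-1 + 15i)/226

1/z = -0.0044 + 0.0664i


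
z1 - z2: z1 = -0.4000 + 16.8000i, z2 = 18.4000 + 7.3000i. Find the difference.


Real: -0.4 - 18.4 = -18.8
Imag: 16.8 - 7.3 = 9.5

-18.8000 + 9.5000i


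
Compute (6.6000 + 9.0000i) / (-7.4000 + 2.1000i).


Conjugate of z2 = -7.4000 - 2.1000i
Numerator: (6.6000 + 9.0000i)(-7.4000 - 2.1000i) = -29.9400 - 80.4600i
Denominator: (-7.4)^2 + 2.1^2 = 59.17
Result = (-29.9400 - 80.4600i)/59.17

-0.5060 - 1.3598i


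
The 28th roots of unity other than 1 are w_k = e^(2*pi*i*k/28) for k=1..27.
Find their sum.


With w = e^(2*pi*i/28), all 28 of the 28th roots of unity w^0 = 1, w, ..., w^(27) sum to 0: 1 + w + ... + w^(27) = (1 - w^28)/(1 - w) = 0 since w^28 = 1, w ≠ 1.
Removing the root 1: w + w^2 + ... + w^(27) = 0 - 1 = -1

Sum = -1


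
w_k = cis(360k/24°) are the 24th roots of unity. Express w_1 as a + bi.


Angle = 360*1/24 = 15°
a = cos(15°) = 0.9659
b = sin(15°) = 0.2588

0.9659 + 0.2588i


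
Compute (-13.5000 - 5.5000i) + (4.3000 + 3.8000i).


Real: -13.5 + 4.3 = -9.2
Imag: -5.5 + 3.8 = -1.7

-9.2000 - 1.7000i


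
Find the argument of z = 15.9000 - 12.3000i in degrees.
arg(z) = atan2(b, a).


Re = 15.9, Im = -12.3
arg = atan2(-12.3, 15.9) = -37.7250 degrees

arg(z) = -37.7250 degrees


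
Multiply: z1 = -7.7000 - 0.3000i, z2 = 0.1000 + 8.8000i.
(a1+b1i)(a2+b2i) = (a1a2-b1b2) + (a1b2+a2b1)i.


Real = -7.7*0.1 - (-0.3)*8.8 = -0.77 - (-2.64) = 1.87
Imag = -7.7*8.8 + 0.1*(-0.3) = -67.76 - (0.03) = -67.79

1.8700 - 67.7900i


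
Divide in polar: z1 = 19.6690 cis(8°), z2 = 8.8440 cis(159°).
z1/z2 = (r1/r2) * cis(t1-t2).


r = 19.6690 / 8.8440 = 2.2240
theta = 8° - 159° = -151° = 209° (mod 360)

2.2240 cis(209°)


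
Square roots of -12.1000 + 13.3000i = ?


|z| = sqrt(146.41+176.89) = 17.9805
sqrt((|z|+a)/2) = sqrt((17.9805+(-12.1))/2) = sqrt(2.9403) = 1.7147
sqrt((|z|-a)/2) = sqrt((17.9805-(-12.1))/2) = sqrt(15.0403) = 3.8782

±(1.7147 + 3.8782i) i.e. 1.7147 + 3.8782i and -1.7147 - 3.8782i


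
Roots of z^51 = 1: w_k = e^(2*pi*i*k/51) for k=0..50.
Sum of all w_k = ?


The sum of all 51th roots of unity is 0.
Geometric series: (1 - w^51)/(1 - w) = (1-1)/(1-w) = 0 since w^51 = 1, w ≠ 1.
Alternatively: coefficient of z^50 in z^51 - 1 is 0.

0


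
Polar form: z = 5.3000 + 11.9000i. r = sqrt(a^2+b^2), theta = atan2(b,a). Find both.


r = sqrt(28.09+141.61) = sqrt(169.7) = 13.0269
theta = atan2(11.9, 5.3) = 65.9929 degrees

r = 13.0269, theta = 65.9929 degrees


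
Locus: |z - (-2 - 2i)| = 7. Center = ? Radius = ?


|z - z0| = r is a circle with center z0 and radius r.
Center = (-2, -2), radius = 7

Circle with center (-2, -2) and radius 7


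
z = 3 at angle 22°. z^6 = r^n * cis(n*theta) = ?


r^6 = 3^6 = 729
n*theta = 6*22° = 132° = 132° (mod 360)
a = 729*cos(132°) = -487.7962
b = 729*sin(132°) = 541.7526

729 cis(132°) = -487.7962 + 541.7526i


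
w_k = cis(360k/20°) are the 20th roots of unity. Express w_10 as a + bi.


Angle = 360*10/20 = 180°
a = cos(180°) = -1.0000
b = sin(180°) = 0

-1.0000 + 0i


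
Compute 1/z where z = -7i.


|z|^2 = 0+49 = 49
1/z = (0 + 7i)/49

1/z = 0 + 0.1429i


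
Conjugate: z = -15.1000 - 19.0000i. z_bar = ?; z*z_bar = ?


z_bar = -15.1000 + 19.0000i
z*z_bar = (-15.1)^2 + (-19)^2 = 228.01 + 361 = 589.01

z_bar = -15.1000 + 19.0000i, z*z_bar = 589.01


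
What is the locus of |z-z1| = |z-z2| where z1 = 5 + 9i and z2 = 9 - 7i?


Equal distances means the locus is the perpendicular bisector of z1 and z2.
Midpoint = ((5+9)/2, (9+(-7))/2) = (7.0000, 1.0000)

Perpendicular bisector through (7.0000, 1.0000)


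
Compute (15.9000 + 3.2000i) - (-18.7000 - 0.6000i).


Real: 15.9 + 18.7 = 34.6
Imag: 3.2 + 0.6 = 3.8

34.6000 + 3.8000i


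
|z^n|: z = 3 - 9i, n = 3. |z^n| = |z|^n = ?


|z| = sqrt(9+81) = sqrt(90) = 9.4868
|z^3| = |z|^3 = (sqrt(90))^3 = 90*sqrt(90)

|z^3| = 90*sqrt(90) ≈ 853.8150


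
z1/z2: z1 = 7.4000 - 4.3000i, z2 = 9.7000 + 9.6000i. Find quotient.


Conjugate of z2 = 9.7000 - 9.6000i
Numerator: (7.4000 - 4.3000i)(9.7000 - 9.6000i) = 30.5000 - 112.7500i
Denominator: 9.7^2 + 9.6^2 = 186.25
Result = (30.5000 - 112.7500i)/186.25

0.1638 - 0.6054i


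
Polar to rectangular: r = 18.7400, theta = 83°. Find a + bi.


a = 18.7400*cos(83°) = 18.7400*0.12187 = 2.2838
b = 18.7400*sin(83°) = 18.7400*0.992546 = 18.6003

2.2838 + 18.6003i


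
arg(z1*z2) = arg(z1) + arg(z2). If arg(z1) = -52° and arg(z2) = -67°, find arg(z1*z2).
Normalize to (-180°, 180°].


arg(z1*z2) = -52° - 67° = -119°
Normalized to (-180°, 180°]: -119°

-119°


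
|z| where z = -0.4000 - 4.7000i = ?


|z| = sqrt((-0.4)^2 + (-4.7)^2) = sqrt(0.16 + 22.09) = sqrt(22.25) = 4.7170

|z| = 4.7170


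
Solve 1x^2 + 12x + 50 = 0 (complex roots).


disc = 12^2 - 4*1*50 = 144 - 200 = -56
sqrt(|disc|) = sqrt(56) = 7.4833
Real part = -12/(2*1) = -6.0000
Imag part = 7.4833/(2*1) = 3.7417

-6.0000 ± 3.7417i


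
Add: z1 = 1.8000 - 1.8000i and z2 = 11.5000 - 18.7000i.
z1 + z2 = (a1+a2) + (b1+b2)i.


Real: 1.8 + 11.5 = 13.3
Imag: -1.8 - 18.7 = -20.5

13.3000 - 20.5000i


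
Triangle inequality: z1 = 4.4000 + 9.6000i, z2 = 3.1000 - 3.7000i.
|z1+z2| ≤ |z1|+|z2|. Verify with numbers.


|z1| = sqrt(4.4^2 + 9.6^2) = sqrt(111.52) = 10.5603
|z2| = sqrt(3.1^2 + (-3.7)^2) = sqrt(23.3) = 4.8270
z1+z2 = 7.5000 + 5.9000i
|z1+z2| = sqrt(91.06) = 9.5425
|z1|+|z2| = 10.5603 + 4.8270 = 15.3873

|z1+z2| = 9.5425 ≤ |z1|+|z2| = 15.3873 (verified)


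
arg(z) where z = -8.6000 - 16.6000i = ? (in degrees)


Re = -8.6, Im = -16.6
arg = atan2(-16.6, -8.6) = -117.3874 degrees

arg(z) = -117.3874 degrees


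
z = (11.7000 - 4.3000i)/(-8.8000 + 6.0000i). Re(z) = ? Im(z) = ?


Multiply by conjugate: (11.7000 - 4.3000i)(-8.8000 - 6.0000i) / ((-8.8)^2 + 6^2)
Numerator real = 11.7*(-8.8) - (4.3)*6 = -128.76
Numerator imag = -4.3*(-8.8) - 11.7*6 = -32.36
Denominator = 113.44
Re(z) = -128.76/113.44 = -1.1350
Im(z) = -32.36/113.44 = -0.2853

Re(z) = -1.1350, Im(z) = -0.2853


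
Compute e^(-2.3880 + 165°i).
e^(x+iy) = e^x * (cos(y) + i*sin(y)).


e^-2.3880 = 0.0918
cos(165°) = -0.9659
sin(165°) = 0.2588
Real = 0.0918*(-0.9659) = -0.0887
Imag = 0.0918*0.2588 = 0.0238

-0.0887 + 0.0238i


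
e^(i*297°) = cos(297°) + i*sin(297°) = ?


cos(297°) = 0.4540
sin(297°) = -0.8910

e^(i*297°) = 0.4540 - 0.8910i


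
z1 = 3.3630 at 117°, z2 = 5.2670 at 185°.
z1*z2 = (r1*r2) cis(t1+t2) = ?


r = 3.3630 * 5.2670 = 17.7129
theta = 117° + 185° = 302° = 302° (mod 360)

17.7129 cis(302°)


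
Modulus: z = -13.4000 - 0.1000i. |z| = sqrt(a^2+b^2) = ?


|z| = sqrt((-13.4)^2 + (-0.1)^2) = sqrt(179.56 + 0.01) = sqrt(179.57) = 13.4004

|z| = 13.4004


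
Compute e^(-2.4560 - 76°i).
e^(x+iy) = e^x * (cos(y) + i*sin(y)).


e^-2.4560 = 0.08578
cos(-76°) = 0.2419
sin(-76°) = -0.9703
Real = 0.08578*0.2419 = 0.0208
Imag = 0.08578*(-0.9703) = -0.0832

0.0208 - 0.0832i


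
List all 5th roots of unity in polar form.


The 5th roots of unity are cis(360k/5°) for k=0..4
Angle step = 360/5 = 72°
Primitive root: cis(72°)
Primitive root = 0.3090 + 0.9511i

5 roots at angles: 0°, 72°, 144°, 216°, 288°


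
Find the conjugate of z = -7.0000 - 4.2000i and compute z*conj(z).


z_bar = -7.0000 + 4.2000i
z*z_bar = (-7)^2 + (-4.2)^2 = 49 + 17.64 = 66.64

z_bar = -7.0000 + 4.2000i, z*z_bar = 66.64


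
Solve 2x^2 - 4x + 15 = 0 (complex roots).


disc = (-4)^2 - 4*2*15 = 16 - 120 = -104
sqrt(|disc|) = sqrt(104) = 10.1980
Real part = 4/(2*2) = 1.0000
Imag part = 10.1980/(2*2) = 2.5495

1.0000 ± 2.5495i


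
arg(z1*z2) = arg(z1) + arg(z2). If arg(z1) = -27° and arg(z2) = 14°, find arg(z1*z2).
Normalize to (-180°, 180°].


arg(z1*z2) = -27° + 14° = -13°
Normalized to (-180°, 180°]: -13°

-13°


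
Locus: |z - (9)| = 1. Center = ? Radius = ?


|z - z0| = r is a circle with center z0 and radius r.
Center = (9, 0), radius = 1

Circle with center (9, 0) and radius 1


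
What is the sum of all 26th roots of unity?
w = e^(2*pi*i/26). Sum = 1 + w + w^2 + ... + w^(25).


The sum of all 26th roots of unity is 0.
Geometric series: (1 - w^26)/(1 - w) = (1-1)/(1-w) = 0 since w^26 = 1, w ≠ 1.
Alternatively: coefficient of z^25 in z^26 - 1 is 0.

0


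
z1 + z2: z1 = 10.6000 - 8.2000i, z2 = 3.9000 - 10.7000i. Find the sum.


Real: 10.6 + 3.9 = 14.5
Imag: -8.2 - 10.7 = -18.9

14.5000 - 18.9000i


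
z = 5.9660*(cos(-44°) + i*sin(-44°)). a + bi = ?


a = 5.9660*cos(-44°) = 5.9660*0.71934 = 4.2916
b = 5.9660*sin(-44°) = 5.9660*(-0.69466) = -4.1443

4.2916 - 4.1443i


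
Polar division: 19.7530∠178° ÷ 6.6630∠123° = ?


r = 19.7530 / 6.6630 = 2.9646
theta = 178° - 123° = 55° = 55° (mod 360)

2.9646 cis(55°)


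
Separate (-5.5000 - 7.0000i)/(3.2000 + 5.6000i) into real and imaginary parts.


Multiply by conjugate: (-5.5000 - 7.0000i)(3.2000 - 5.6000i) / (3.2^2 + 5.6^2)
Numerator real = -5.5*3.2 - (7)*5.6 = -56.8
Numerator imag = -7*3.2 - (-5.5)*5.6 = 8.4
Denominator = 41.6
Re(z) = -56.8/41.6 = -1.3654
Im(z) = 8.4/41.6 = 0.2019

Re(z) = -1.3654, Im(z) = 0.2019


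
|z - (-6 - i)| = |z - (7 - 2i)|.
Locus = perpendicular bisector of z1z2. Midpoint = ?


Equal distances means the locus is the perpendicular bisector of z1 and z2.
Midpoint = ((-6+7)/2, (-1+(-2))/2) = (0.5000, -1.5000)

Perpendicular bisector through (0.5000, -1.5000)


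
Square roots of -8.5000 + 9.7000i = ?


|z| = sqrt(72.25+94.09) = 12.8973
sqrt((|z|+a)/2) = sqrt((12.8973+(-8.5))/2) = sqrt(2.1986) = 1.4828
sqrt((|z|-a)/2) = sqrt((12.8973-(-8.5))/2) = sqrt(10.6986) = 3.2709

±(1.4828 + 3.2709i) i.e. 1.4828 + 3.2709i and -1.4828 - 3.2709i


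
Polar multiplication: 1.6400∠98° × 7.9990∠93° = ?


r = 1.6400 * 7.9990 = 13.1184
theta = 98° + 93° = 191° = 191° (mod 360)

13.1184 cis(191°)


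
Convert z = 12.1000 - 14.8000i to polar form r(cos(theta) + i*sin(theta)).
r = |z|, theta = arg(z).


r = sqrt(146.41+219.04) = sqrt(365.45) = 19.1167
theta = atan2(-14.8, 12.1) = -50.7317 degrees

r = 19.1167, theta = -50.7317 degrees


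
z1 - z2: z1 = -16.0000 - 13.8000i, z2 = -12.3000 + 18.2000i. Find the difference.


Real: -16 + 12.3 = -3.7
Imag: -13.8 - 18.2 = -32

-3.7000 - 32.0000i


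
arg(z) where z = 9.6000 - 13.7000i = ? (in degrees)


Re = 9.6, Im = -13.7
arg = atan2(-13.7, 9.6) = -54.9799 degrees

arg(z) = -54.9799 degrees


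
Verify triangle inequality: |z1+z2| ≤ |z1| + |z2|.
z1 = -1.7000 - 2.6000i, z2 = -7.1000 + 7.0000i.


|z1| = sqrt((-1.7)^2 + (-2.6)^2) = sqrt(9.65) = 3.1064
|z2| = sqrt((-7.1)^2 + 7^2) = sqrt(99.41) = 9.9705
z1+z2 = -8.8000 + 4.4000i
|z1+z2| = sqrt(96.8) = 9.8387
|z1|+|z2| = 3.1064 + 9.9705 = 13.0769

|z1+z2| = 9.8387 ≤ |z1|+|z2| = 13.0769 (verified)


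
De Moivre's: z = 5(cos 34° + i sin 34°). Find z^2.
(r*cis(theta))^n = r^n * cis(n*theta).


r^2 = 5^2 = 25
n*theta = 2*34° = 68° = 68° (mod 360)
a = 25*cos(68°) = 9.3652
b = 25*sin(68°) = 23.1796

25 cis(68°) = 9.3652 + 23.1796i


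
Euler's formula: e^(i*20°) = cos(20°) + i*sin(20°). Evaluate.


cos(20°) = 0.9397
sin(20°) = 0.3420

e^(i*20°) = 0.9397 + 0.3420i


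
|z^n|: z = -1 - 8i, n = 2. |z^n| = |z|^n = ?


|z| = sqrt(1+64) = sqrt(65) = 8.0623
|z^2| = |z|^2 = (sqrt(65))^2 = 65

|z^2| = 65


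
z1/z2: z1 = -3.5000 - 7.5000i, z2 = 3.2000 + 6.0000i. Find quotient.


Conjugate of z2 = 3.2000 - 6.0000i
Numerator: (-3.5000 - 7.5000i)(3.2000 - 6.0000i) = -56.2000 - 3.0000i
Denominator: 3.2^2 + 6^2 = 46.24
Result = (-56.2000 - 3.0000i)/46.24

-1.2154 - 0.0649i


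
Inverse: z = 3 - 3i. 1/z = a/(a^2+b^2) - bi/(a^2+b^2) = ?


|z|^2 = 9+9 = 18
1/z = (3 + 3i)/18

1/z = 0.1667 + 0.1667i


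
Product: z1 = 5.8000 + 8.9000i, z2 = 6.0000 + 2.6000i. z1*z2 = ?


Real = 5.8*6 - 8.9*2.6 = 34.8 - 23.14 = 11.66
Imag = 5.8*2.6 + 6*8.9 = 15.08 + 53.4 = 68.48

11.6600 + 68.4800i


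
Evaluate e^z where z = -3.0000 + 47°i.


e^-3.0000 = 0.0498
cos(47°) = 0.682
sin(47°) = 0.7314
Real = 0.0498*0.682 = 0.0340
Imag = 0.0498*0.7314 = 0.0364

0.0340 + 0.0364i


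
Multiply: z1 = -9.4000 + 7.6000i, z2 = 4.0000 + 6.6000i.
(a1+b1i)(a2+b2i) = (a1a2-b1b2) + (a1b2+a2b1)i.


Real = -9.4*4 - 7.6*6.6 = -37.6 - 50.16 = -87.76
Imag = -9.4*6.6 + 4*7.6 = -62.04 + 30.4 = -31.64

-87.7600 - 31.6400i


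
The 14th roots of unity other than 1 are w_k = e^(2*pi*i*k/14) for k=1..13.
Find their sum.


With w = e^(2*pi*i/14), all 14 of the 14th roots of unity w^0 = 1, w, ..., w^(13) sum to 0: 1 + w + ... + w^(13) = (1 - w^14)/(1 - w) = 0 since w^14 = 1, w ≠ 1.
Removing the root 1: w + w^2 + ... + w^(13) = 0 - 1 = -1

Sum = -1


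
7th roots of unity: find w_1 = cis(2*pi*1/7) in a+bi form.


Angle = 360*1/7 = 51.4286°
a = cos(51.4286°) = 0.6235
b = sin(51.4286°) = 0.7818

0.6235 + 0.7818i


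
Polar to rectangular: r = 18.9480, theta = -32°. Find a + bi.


a = 18.9480*cos(-32°) = 18.9480*0.848048 = 16.0688
b = 18.9480*sin(-32°) = 18.9480*(-0.52992) = -10.0409

16.0688 - 10.0409i


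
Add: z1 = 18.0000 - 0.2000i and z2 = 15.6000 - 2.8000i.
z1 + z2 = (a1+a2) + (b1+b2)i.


Real: 18 + 15.6 = 33.6
Imag: -0.2 - 2.8 = -3

33.6000 - 3.0000i


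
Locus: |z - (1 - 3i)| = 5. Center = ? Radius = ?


|z - z0| = r is a circle with center z0 and radius r.
Center = (1, -3), radius = 5

Circle with center (1, -3) and radius 5


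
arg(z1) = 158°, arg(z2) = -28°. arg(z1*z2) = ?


arg(z1*z2) = 158° - 28° = 130°
Normalized to (-180°, 180°]: 130°

130°


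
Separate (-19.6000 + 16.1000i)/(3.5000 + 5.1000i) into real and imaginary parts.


Multiply by conjugate: (-19.6000 + 16.1000i)(3.5000 - 5.1000i) / (3.5^2 + 5.1^2)
Numerator real = -19.6*3.5 + 16.1*5.1 = 13.51
Numerator imag = 16.1*3.5 - (-19.6)*5.1 = 156.31
Denominator = 38.26
Re(z) = 13.51/38.26 = 0.3531
Im(z) = 156.31/38.26 = 4.0855

Re(z) = 0.3531, Im(z) = 4.0855


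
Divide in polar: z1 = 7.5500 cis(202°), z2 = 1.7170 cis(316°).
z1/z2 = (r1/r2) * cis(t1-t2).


r = 7.5500 / 1.7170 = 4.3972
theta = 202° - 316° = -114° = 246° (mod 360)

4.3972 cis(246°)


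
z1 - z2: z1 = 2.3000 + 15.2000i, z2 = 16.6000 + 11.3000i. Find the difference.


Real: 2.3 - 16.6 = -14.3
Imag: 15.2 - 11.3 = 3.9

-14.3000 + 3.9000i


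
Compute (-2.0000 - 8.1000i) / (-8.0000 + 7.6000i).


Conjugate of z2 = -8.0000 - 7.6000i
Numerator: (-2.0000 - 8.1000i)(-8.0000 - 7.6000i) = -45.5600 + 80.0000i
Denominator: (-8)^2 + 7.6^2 = 121.76
Result = (-45.5600 + 80.0000i)/121.76

-0.3742 + 0.6570i


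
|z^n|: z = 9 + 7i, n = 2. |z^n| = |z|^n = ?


|z| = sqrt(81+49) = sqrt(130) = 11.4018
|z^2| = |z|^2 = (sqrt(130))^2 = 130

|z^2| = 130


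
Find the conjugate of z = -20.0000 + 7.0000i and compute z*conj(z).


z_bar = -20.0000 - 7.0000i
z*z_bar = (-20)^2 + 7^2 = 400 + 49 = 449

z_bar = -20.0000 - 7.0000i, z*z_bar = 449


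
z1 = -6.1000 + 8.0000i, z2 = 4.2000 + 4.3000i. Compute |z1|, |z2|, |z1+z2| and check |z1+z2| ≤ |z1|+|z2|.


|z1| = sqrt((-6.1)^2 + 8^2) = sqrt(101.21) = 10.0603
|z2| = sqrt(4.2^2 + 4.3^2) = sqrt(36.13) = 6.0108
z1+z2 = -1.9000 + 12.3000i
|z1+z2| = sqrt(154.9) = 12.4459
|z1|+|z2| = 10.0603 + 6.0108 = 16.0711

|z1+z2| = 12.4459 ≤ |z1|+|z2| = 16.0711 (verified)


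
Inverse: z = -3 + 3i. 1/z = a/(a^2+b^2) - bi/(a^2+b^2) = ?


|z|^2 = 9+9 = 18
1/z = (-3 - 3i)/18

1/z = -0.1667 - 0.1667i


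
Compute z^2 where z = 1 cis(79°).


r^2 = 1^2 = 1
n*theta = 2*79° = 158° = 158° (mod 360)
a = 1*cos(158°) = -0.9272
b = 1*sin(158°) = 0.3746

1 cis(158°) = -0.9272 + 0.3746i


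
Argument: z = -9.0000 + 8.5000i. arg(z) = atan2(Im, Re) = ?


Re = -9, Im = 8.5
arg = atan2(8.5, -9) = 136.6366 degrees

arg(z) = 136.6366 degrees


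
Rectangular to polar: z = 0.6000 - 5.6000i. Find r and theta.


r = sqrt(0.36+31.36) = sqrt(31.72) = 5.6321
theta = atan2(-5.6, 0.6) = -83.8845 degrees

r = 5.6321, theta = -83.8845 degrees


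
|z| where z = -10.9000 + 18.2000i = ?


|z| = sqrt((-10.9)^2 + 18.2^2) = sqrt(118.81 + 331.24) = sqrt(450.05) = 21.2144

|z| = 21.2144


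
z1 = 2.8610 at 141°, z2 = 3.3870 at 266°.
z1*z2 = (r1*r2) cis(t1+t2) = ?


r = 2.8610 * 3.3870 = 9.6902
theta = 141° + 266° = 407° = 47° (mod 360)

9.6902 cis(47°)


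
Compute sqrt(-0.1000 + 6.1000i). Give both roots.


|z| = sqrt(0.01+37.21) = 6.1008
sqrt((|z|+a)/2) = sqrt((6.1008+(-0.1))/2) = sqrt(3.0004) = 1.7322
sqrt((|z|-a)/2) = sqrt((6.1008-(-0.1))/2) = sqrt(3.1004) = 1.7608

±(1.7322 + 1.7608i) i.e. 1.7322 + 1.7608i and -1.7322 - 1.7608i


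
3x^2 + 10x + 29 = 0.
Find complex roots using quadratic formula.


disc = 10^2 - 4*3*29 = 100 - 348 = -248
sqrt(|disc|) = sqrt(248) = 15.7480
Real part = -10/(2*3) = -1.6667
Imag part = 15.7480/(2*3) = 2.6247

-1.6667 ± 2.6247i


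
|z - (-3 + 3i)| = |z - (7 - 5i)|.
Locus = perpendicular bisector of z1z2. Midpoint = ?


Equal distances means the locus is the perpendicular bisector of z1 and z2.
Midpoint = ((-3+7)/2, (3+(-5))/2) = (2.0000, -1.0000)

Perpendicular bisector through (2.0000, -1.0000)


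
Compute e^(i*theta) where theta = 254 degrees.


cos(254°) = -0.2756
sin(254°) = -0.9613

e^(i*254°) = -0.2756 - 0.9613i


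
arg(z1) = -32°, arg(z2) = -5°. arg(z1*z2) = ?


arg(z1*z2) = -32° - 5° = -37°
Normalized to (-180°, 180°]: -37°

-37°


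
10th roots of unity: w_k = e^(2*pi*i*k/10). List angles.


The 10th roots of unity are cis(360k/10°) for k=0..9
Angle step = 360/10 = 36°
Primitive root: cis(36°)
Primitive root = 0.8090 + 0.5878i

10 roots at angles: 0°, 36°, 72°, 108°, 144°, 180°, 216°, 252°, 288°, 324°


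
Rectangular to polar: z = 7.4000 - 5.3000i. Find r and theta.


r = sqrt(54.76+28.09) = sqrt(82.85) = 9.1022
theta = atan2(-5.3, 7.4) = -35.6109 degrees

r = 9.1022, theta = -35.6109 degrees


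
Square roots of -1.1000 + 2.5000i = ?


|z| = sqrt(1.21+6.25) = 2.7313
sqrt((|z|+a)/2) = sqrt((2.7313+(-1.1))/2) = sqrt(0.8157) = 0.9031
sqrt((|z|-a)/2) = sqrt((2.7313-(-1.1))/2) = sqrt(1.9157) = 1.3841

±(0.9031 + 1.3841i) i.e. 0.9031 + 1.3841i and -0.9031 - 1.3841i


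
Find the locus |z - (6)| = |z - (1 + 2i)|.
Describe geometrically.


Equal distances means the locus is the perpendicular bisector of z1 and z2.
Midpoint = ((6+1)/2, (0+2)/2) = (3.5000, 1.0000)

Perpendicular bisector through (3.5000, 1.0000)


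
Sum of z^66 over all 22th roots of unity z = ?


The roots are w_k = w^k with w = e^(2*pi*i/22), and (w^k)^66 = (w^66)^k.
So S = 1 + u + u^2 + ... + u^(21) with u = w^66.
66 = 3*22 + 0, so 66 is a multiple of 22 and u = (w^22)^3 = 1.
Every one of the 22 terms equals 1: S = 22

S = 22


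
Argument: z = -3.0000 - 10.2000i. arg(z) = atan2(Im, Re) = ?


Re = -3, Im = -10.2
arg = atan2(-10.2, -3) = -106.3895 degrees

arg(z) = -106.3895 degrees


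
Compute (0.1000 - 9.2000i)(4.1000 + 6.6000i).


Real = 0.1*4.1 - (-9.2)*6.6 = 0.41 - (-60.72) = 61.13
Imag = 0.1*6.6 + 4.1*(-9.2) = 0.66 - (37.72) = -37.06

61.1300 - 37.0600i


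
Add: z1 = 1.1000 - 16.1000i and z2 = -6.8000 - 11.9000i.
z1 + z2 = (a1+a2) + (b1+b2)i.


Real: 1.1 - 6.8 = -5.7
Imag: -16.1 - 11.9 = -28

-5.7000 - 28.0000i


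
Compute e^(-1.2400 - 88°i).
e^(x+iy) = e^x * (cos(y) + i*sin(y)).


e^-1.2400 = 0.2894
cos(-88°) = 0.0349
sin(-88°) = -0.9994
Real = 0.2894*0.0349 = 0.0101
Imag = 0.2894*(-0.9994) = -0.2892

0.0101 - 0.2892i


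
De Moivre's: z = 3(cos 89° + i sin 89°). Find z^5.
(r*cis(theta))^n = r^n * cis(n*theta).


r^5 = 3^5 = 243
n*theta = 5*89° = 445° = 85° (mod 360)
a = 243*cos(85°) = 21.1788
b = 243*sin(85°) = 242.0753

243 cis(85°) = 21.1788 + 242.0753i


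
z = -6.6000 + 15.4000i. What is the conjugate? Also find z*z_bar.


z_bar = -6.6000 - 15.4000i
z*z_bar = (-6.6)^2 + 15.4^2 = 43.56 + 237.16 = 280.72

z_bar = -6.6000 - 15.4000i, z*z_bar = 280.72


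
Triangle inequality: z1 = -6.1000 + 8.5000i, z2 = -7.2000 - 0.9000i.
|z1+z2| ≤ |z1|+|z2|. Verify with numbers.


|z1| = sqrt((-6.1)^2 + 8.5^2) = sqrt(109.46) = 10.4623
|z2| = sqrt((-7.2)^2 + (-0.9)^2) = sqrt(52.65) = 7.2560
z1+z2 = -13.3000 + 7.6000i
|z1+z2| = sqrt(234.65) = 15.3183
|z1|+|z2| = 10.4623 + 7.2560 = 17.7183

|z1+z2| = 15.3183 ≤ |z1|+|z2| = 17.7183 (verified)


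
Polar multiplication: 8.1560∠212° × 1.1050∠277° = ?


r = 8.1560 * 1.1050 = 9.0124
theta = 212° + 277° = 489° = 129° (mod 360)

9.0124 cis(129°)


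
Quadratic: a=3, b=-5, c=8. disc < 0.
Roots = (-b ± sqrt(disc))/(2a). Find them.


disc = (-5)^2 - 4*3*8 = 25 - 96 = -71
sqrt(|disc|) = sqrt(71) = 8.4261
Real part = 5/(2*3) = 0.8333
Imag part = 8.4261/(2*3) = 1.4044

0.8333 ± 1.4044i


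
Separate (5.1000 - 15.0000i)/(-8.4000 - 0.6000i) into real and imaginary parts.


Multiply by conjugate: (5.1000 - 15.0000i)(-8.4000 + 0.6000i) / ((-8.4)^2 + (-0.6)^2)
Numerator real = 5.1*(-8.4) - (15)*(-0.6) = -33.84
Numerator imag = -15*(-8.4) - 5.1*(-0.6) = 129.06
Denominator = 70.92
Re(z) = -33.84/70.92 = -0.4772
Im(z) = 129.06/70.92 = 1.8198

Re(z) = -0.4772, Im(z) = 1.8198


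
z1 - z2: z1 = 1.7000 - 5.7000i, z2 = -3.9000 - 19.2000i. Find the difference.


Real: 1.7 + 3.9 = 5.6
Imag: -5.7 + 19.2 = 13.5

5.6000 + 13.5000i


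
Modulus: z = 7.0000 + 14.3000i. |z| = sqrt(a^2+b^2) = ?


|z| = sqrt(7^2 + 14.3^2) = sqrt(49 + 204.49) = sqrt(253.49) = 15.9214

|z| = 15.9214


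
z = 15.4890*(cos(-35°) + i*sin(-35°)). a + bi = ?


a = 15.4890*cos(-35°) = 15.4890*0.81915 = 12.6878
b = 15.4890*sin(-35°) = 15.4890*(-0.573576) = -8.8841

12.6878 - 8.8841i


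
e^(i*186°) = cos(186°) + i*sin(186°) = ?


cos(186°) = -0.9945
sin(186°) = -0.1045

e^(i*186°) = -0.9945 - 0.1045i


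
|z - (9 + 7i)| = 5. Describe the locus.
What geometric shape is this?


|z - z0| = r is a circle with center z0 and radius r.
Center = (9, 7), radius = 5

Circle with center (9, 7) and radius 5


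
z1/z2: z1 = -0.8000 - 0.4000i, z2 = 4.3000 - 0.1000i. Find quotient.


Conjugate of z2 = 4.3000 + 0.1000i
Numerator: (-0.8000 - 0.4000i)(4.3000 + 0.1000i) = -3.4000 - 1.8000i
Denominator: 4.3^2 + (-0.1)^2 = 18.5
Result = (-3.4000 - 1.8000i)/18.5

-0.1838 - 0.0973i


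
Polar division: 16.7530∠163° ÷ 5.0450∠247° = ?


r = 16.7530 / 5.0450 = 3.3207
theta = 163° - 247° = -84° = 276° (mod 360)

3.3207 cis(276°)


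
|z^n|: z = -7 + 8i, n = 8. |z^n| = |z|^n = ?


|z| = sqrt(49+64) = sqrt(113) = 10.6301
|z^8| = |z|^8 = (sqrt(113))^8 = 113^4 = 163047361

|z^8| = 163047361


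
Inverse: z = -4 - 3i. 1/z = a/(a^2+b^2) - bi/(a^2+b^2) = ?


|z|^2 = 16+9 = 25
1/z = (-4 + 3i)/25

1/z = -0.1600 + 0.1200i


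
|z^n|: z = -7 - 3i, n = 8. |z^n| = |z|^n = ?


|z| = sqrt(49+9) = sqrt(58) = 7.6158
|z^8| = |z|^8 = (sqrt(58))^8 = 58^4 = 11316496

|z^8| = 11316496


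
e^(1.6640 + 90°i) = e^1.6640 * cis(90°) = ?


e^1.6640 = 5.2804
cos(90°) = 0
sin(90°) = 1
Real = 5.2804*0 = 0
Imag = 5.2804*1 = 5.2804

0 + 5.2804i


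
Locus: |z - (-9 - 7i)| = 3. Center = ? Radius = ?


|z - z0| = r is a circle with center z0 and radius r.
Center = (-9, -7), radius = 3

Circle with center (-9, -7) and radius 3


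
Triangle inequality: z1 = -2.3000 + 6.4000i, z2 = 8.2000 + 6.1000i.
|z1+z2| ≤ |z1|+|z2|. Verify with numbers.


|z1| = sqrt((-2.3)^2 + 6.4^2) = sqrt(46.25) = 6.8007
|z2| = sqrt(8.2^2 + 6.1^2) = sqrt(104.45) = 10.2201
z1+z2 = 5.9000 + 12.5000i
|z1+z2| = sqrt(191.06) = 13.8224
|z1|+|z2| = 6.8007 + 10.2201 = 17.0208

|z1+z2| = 13.8224 ≤ |z1|+|z2| = 17.0208 (verified)


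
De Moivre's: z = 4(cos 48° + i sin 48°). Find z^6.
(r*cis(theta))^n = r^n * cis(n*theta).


r^6 = 4^6 = 4096
n*theta = 6*48° = 288° = 288° (mod 360)
a = 4096*cos(288°) = 1265.7336
b = 4096*sin(288°) = -3895.5275

4096 cis(288°) = 1265.7336 - 3895.5275i


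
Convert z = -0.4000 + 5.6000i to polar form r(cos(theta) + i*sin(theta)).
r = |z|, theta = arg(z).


r = sqrt(0.16+31.36) = sqrt(31.52) = 5.6143
theta = atan2(5.6, -0.4) = 94.0856 degrees

r = 5.6143, theta = 94.0856 degrees


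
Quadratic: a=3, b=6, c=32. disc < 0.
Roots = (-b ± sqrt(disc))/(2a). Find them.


disc = 6^2 - 4*3*32 = 36 - 384 = -348
sqrt(|disc|) = sqrt(348) = 18.6548
Real part = -6/(2*3) = -1.0000
Imag part = 18.6548/(2*3) = 3.1091

-1.0000 ± 3.1091i


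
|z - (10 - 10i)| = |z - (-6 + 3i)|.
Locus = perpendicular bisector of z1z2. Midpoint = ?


Equal distances means the locus is the perpendicular bisector of z1 and z2.
Midpoint = ((10+(-6))/2, (-10+3)/2) = (2.0000, -3.5000)

Perpendicular bisector through (2.0000, -3.5000)


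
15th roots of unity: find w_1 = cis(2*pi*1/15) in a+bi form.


Angle = 360*1/15 = 24°
a = cos(24°) = 0.9135
b = sin(24°) = 0.4067

0.9135 + 0.4067i


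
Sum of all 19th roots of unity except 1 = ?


With w = e^(2*pi*i/19), all 19 of the 19th roots of unity w^0 = 1, w, ..., w^(18) sum to 0: 1 + w + ... + w^(18) = (1 - w^19)/(1 - w) = 0 since w^19 = 1, w ≠ 1.
Removing the root 1: w + w^2 + ... + w^(18) = 0 - 1 = -1

Sum = -1


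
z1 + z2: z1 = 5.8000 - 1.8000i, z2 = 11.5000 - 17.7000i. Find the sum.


Real: 5.8 + 11.5 = 17.3
Imag: -1.8 - 17.7 = -19.5

17.3000 - 19.5000i


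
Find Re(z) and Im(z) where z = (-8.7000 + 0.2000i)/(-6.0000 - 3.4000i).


Multiply by conjugate: (-8.7000 + 0.2000i)(-6.0000 + 3.4000i) / ((-6)^2 + (-3.4)^2)
Numerator real = -8.7*(-6) + 0.2*(-3.4) = 51.52
Numerator imag = 0.2*(-6) - (-8.7)*(-3.4) = -30.78
Denominator = 47.56
Re(z) = 51.52/47.56 = 1.0833
Im(z) = -30.78/47.56 = -0.6472

Re(z) = 1.0833, Im(z) = -0.6472


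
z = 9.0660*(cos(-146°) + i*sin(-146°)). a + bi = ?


a = 9.0660*cos(-146°) = 9.0660*(-0.82904) = -7.5161
b = 9.0660*sin(-146°) = 9.0660*(-0.55919) = -5.0696

-7.5161 - 5.0696i


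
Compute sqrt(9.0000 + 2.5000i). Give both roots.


|z| = sqrt(81+6.25) = 9.3408
sqrt((|z|+a)/2) = sqrt((9.3408+9)/2) = sqrt(9.1704) = 3.0283
sqrt((|z|-a)/2) = sqrt((9.3408-9)/2) = sqrt(0.1704) = 0.4128

±(3.0283 + 0.4128i) i.e. 3.0283 + 0.4128i and -3.0283 - 0.4128i


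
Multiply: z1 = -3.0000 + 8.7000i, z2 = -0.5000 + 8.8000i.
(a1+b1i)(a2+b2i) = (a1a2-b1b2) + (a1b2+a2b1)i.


Real = -3*(-0.5) - 8.7*8.8 = 1.5 - 76.56 = -75.06
Imag = -3*8.8 - (0.5)*8.7 = -26.4 - (4.35) = -30.75

-75.0600 - 30.7500i


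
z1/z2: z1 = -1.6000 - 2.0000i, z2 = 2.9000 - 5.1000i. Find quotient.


Conjugate of z2 = 2.9000 + 5.1000i
Numerator: (-1.6000 - 2.0000i)(2.9000 + 5.1000i) = 5.5600 - 13.9600i
Denominator: 2.9^2 + (-5.1)^2 = 34.42
Result = (5.5600 - 13.9600i)/34.42

0.1615 - 0.4056i


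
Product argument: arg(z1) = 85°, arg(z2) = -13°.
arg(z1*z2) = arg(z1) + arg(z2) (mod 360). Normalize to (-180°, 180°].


arg(z1*z2) = 85° - 13° = 72°
Normalized to (-180°, 180°]: 72°

72°


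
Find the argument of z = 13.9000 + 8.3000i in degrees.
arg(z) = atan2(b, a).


Re = 13.9, Im = 8.3
arg = atan2(8.3, 13.9) = 30.8424 degrees

arg(z) = 30.8424 degrees


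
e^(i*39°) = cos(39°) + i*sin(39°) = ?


cos(39°) = 0.7771
sin(39°) = 0.6293

e^(i*39°) = 0.7771 + 0.6293i


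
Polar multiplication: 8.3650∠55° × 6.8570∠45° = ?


r = 8.3650 * 6.8570 = 57.3588
theta = 55° + 45° = 100° = 100° (mod 360)

57.3588 cis(100°)


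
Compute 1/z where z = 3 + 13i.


|z|^2 = 9+169 = 178
1/z = (3 - 13i)/178

1/z = 0.0169 - 0.0730i


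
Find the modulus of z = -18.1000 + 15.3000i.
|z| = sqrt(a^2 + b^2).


|z| = sqrt((-18.1)^2 + 15.3^2) = sqrt(327.61 + 234.09) = sqrt(561.7) = 23.7002

|z| = 23.7002


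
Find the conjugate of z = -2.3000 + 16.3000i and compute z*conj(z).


z_bar = -2.3000 - 16.3000i
z*z_bar = (-2.3)^2 + 16.3^2 = 5.29 + 265.69 = 270.98

z_bar = -2.3000 - 16.3000i, z*z_bar = 270.98


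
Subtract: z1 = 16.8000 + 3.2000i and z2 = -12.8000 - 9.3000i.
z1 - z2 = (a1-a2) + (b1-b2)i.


Real: 16.8 + 12.8 = 29.6
Imag: 3.2 + 9.3 = 12.5

29.6000 + 12.5000i


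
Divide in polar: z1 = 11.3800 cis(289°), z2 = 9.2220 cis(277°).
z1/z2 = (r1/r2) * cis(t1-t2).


r = 11.3800 / 9.2220 = 1.2340
theta = 289° - 277° = 12° = 12° (mod 360)

1.2340 cis(12°)


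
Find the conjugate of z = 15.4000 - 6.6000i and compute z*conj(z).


z_bar = 15.4000 + 6.6000i
z*z_bar = 15.4^2 + (-6.6)^2 = 237.16 + 43.56 = 280.72

z_bar = 15.4000 + 6.6000i, z*z_bar = 280.72
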